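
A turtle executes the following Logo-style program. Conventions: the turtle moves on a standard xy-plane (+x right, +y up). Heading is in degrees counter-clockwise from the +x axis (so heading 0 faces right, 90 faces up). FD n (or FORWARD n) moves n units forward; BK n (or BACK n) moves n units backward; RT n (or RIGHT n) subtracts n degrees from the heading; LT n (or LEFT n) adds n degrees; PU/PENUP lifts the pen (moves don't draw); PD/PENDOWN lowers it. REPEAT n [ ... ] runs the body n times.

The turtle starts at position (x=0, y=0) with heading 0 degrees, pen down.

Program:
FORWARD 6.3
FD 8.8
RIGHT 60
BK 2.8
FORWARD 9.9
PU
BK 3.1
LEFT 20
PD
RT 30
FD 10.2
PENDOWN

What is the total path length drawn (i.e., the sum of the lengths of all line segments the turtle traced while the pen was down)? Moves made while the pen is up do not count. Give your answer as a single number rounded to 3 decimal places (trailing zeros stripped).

Executing turtle program step by step:
Start: pos=(0,0), heading=0, pen down
FD 6.3: (0,0) -> (6.3,0) [heading=0, draw]
FD 8.8: (6.3,0) -> (15.1,0) [heading=0, draw]
RT 60: heading 0 -> 300
BK 2.8: (15.1,0) -> (13.7,2.425) [heading=300, draw]
FD 9.9: (13.7,2.425) -> (18.65,-6.149) [heading=300, draw]
PU: pen up
BK 3.1: (18.65,-6.149) -> (17.1,-3.464) [heading=300, move]
LT 20: heading 300 -> 320
PD: pen down
RT 30: heading 320 -> 290
FD 10.2: (17.1,-3.464) -> (20.589,-13.049) [heading=290, draw]
PD: pen down
Final: pos=(20.589,-13.049), heading=290, 5 segment(s) drawn

Segment lengths:
  seg 1: (0,0) -> (6.3,0), length = 6.3
  seg 2: (6.3,0) -> (15.1,0), length = 8.8
  seg 3: (15.1,0) -> (13.7,2.425), length = 2.8
  seg 4: (13.7,2.425) -> (18.65,-6.149), length = 9.9
  seg 5: (17.1,-3.464) -> (20.589,-13.049), length = 10.2
Total = 38

Answer: 38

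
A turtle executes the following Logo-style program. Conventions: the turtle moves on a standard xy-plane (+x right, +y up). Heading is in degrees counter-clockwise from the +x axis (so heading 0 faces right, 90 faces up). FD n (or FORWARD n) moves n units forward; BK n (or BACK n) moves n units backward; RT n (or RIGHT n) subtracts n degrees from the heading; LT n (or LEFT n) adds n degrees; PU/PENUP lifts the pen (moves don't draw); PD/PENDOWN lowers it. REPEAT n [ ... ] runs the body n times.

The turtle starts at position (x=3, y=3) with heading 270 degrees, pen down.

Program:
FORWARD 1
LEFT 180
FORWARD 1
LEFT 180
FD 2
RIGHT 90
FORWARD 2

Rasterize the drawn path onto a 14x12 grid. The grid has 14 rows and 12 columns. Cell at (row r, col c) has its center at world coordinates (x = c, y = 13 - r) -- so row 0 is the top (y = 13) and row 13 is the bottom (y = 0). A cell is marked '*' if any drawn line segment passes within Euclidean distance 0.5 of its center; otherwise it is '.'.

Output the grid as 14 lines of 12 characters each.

Segment 0: (3,3) -> (3,2)
Segment 1: (3,2) -> (3,3)
Segment 2: (3,3) -> (3,1)
Segment 3: (3,1) -> (1,1)

Answer: ............
............
............
............
............
............
............
............
............
............
...*........
...*........
.***........
............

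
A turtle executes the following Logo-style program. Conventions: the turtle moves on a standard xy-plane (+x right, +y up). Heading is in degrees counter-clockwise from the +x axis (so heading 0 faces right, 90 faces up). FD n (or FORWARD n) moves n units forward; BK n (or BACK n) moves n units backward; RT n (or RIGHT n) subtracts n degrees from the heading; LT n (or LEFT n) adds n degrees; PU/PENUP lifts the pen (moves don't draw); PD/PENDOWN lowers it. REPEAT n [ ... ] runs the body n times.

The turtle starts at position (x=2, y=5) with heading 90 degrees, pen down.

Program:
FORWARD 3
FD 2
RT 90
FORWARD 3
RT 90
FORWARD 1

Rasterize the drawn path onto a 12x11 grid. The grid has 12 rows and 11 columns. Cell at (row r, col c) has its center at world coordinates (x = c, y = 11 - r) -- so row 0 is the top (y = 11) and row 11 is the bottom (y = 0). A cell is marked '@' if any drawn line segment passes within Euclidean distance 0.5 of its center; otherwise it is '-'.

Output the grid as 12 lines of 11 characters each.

Segment 0: (2,5) -> (2,8)
Segment 1: (2,8) -> (2,10)
Segment 2: (2,10) -> (5,10)
Segment 3: (5,10) -> (5,9)

Answer: -----------
--@@@@-----
--@--@-----
--@--------
--@--------
--@--------
--@--------
-----------
-----------
-----------
-----------
-----------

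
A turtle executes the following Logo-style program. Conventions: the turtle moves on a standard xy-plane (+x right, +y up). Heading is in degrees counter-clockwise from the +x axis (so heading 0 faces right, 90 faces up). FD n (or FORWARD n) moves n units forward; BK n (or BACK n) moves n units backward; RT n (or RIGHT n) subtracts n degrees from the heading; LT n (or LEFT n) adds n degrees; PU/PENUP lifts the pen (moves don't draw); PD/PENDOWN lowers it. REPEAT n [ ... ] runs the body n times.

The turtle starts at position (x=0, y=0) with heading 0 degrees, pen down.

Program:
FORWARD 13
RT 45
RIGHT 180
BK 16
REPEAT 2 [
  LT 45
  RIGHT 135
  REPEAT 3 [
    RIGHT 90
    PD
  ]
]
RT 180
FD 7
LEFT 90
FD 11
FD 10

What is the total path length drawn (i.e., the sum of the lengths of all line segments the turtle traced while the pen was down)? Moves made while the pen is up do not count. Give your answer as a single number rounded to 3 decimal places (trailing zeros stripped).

Executing turtle program step by step:
Start: pos=(0,0), heading=0, pen down
FD 13: (0,0) -> (13,0) [heading=0, draw]
RT 45: heading 0 -> 315
RT 180: heading 315 -> 135
BK 16: (13,0) -> (24.314,-11.314) [heading=135, draw]
REPEAT 2 [
  -- iteration 1/2 --
  LT 45: heading 135 -> 180
  RT 135: heading 180 -> 45
  REPEAT 3 [
    -- iteration 1/3 --
    RT 90: heading 45 -> 315
    PD: pen down
    -- iteration 2/3 --
    RT 90: heading 315 -> 225
    PD: pen down
    -- iteration 3/3 --
    RT 90: heading 225 -> 135
    PD: pen down
  ]
  -- iteration 2/2 --
  LT 45: heading 135 -> 180
  RT 135: heading 180 -> 45
  REPEAT 3 [
    -- iteration 1/3 --
    RT 90: heading 45 -> 315
    PD: pen down
    -- iteration 2/3 --
    RT 90: heading 315 -> 225
    PD: pen down
    -- iteration 3/3 --
    RT 90: heading 225 -> 135
    PD: pen down
  ]
]
RT 180: heading 135 -> 315
FD 7: (24.314,-11.314) -> (29.263,-16.263) [heading=315, draw]
LT 90: heading 315 -> 45
FD 11: (29.263,-16.263) -> (37.042,-8.485) [heading=45, draw]
FD 10: (37.042,-8.485) -> (44.113,-1.414) [heading=45, draw]
Final: pos=(44.113,-1.414), heading=45, 5 segment(s) drawn

Segment lengths:
  seg 1: (0,0) -> (13,0), length = 13
  seg 2: (13,0) -> (24.314,-11.314), length = 16
  seg 3: (24.314,-11.314) -> (29.263,-16.263), length = 7
  seg 4: (29.263,-16.263) -> (37.042,-8.485), length = 11
  seg 5: (37.042,-8.485) -> (44.113,-1.414), length = 10
Total = 57

Answer: 57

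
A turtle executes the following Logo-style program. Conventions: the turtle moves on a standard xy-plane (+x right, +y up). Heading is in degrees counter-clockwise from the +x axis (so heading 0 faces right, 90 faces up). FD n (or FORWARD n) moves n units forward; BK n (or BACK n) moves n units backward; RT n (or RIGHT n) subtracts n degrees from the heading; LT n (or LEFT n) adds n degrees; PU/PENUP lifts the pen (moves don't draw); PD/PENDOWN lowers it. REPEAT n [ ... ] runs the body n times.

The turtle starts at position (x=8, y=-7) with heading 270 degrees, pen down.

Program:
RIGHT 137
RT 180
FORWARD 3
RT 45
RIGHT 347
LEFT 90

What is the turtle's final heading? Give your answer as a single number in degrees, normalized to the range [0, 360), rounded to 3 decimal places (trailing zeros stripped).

Executing turtle program step by step:
Start: pos=(8,-7), heading=270, pen down
RT 137: heading 270 -> 133
RT 180: heading 133 -> 313
FD 3: (8,-7) -> (10.046,-9.194) [heading=313, draw]
RT 45: heading 313 -> 268
RT 347: heading 268 -> 281
LT 90: heading 281 -> 11
Final: pos=(10.046,-9.194), heading=11, 1 segment(s) drawn

Answer: 11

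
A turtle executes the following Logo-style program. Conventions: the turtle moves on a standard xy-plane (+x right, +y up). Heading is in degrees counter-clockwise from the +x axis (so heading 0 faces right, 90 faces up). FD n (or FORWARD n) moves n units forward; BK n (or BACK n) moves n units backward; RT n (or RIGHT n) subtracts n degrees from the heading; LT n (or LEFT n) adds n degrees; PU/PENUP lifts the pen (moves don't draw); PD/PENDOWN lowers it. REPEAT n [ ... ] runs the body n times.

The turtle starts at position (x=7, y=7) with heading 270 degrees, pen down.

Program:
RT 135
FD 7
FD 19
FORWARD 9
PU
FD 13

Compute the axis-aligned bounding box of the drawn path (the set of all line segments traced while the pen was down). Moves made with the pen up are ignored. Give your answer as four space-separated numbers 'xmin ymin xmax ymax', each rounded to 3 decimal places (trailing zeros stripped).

Executing turtle program step by step:
Start: pos=(7,7), heading=270, pen down
RT 135: heading 270 -> 135
FD 7: (7,7) -> (2.05,11.95) [heading=135, draw]
FD 19: (2.05,11.95) -> (-11.385,25.385) [heading=135, draw]
FD 9: (-11.385,25.385) -> (-17.749,31.749) [heading=135, draw]
PU: pen up
FD 13: (-17.749,31.749) -> (-26.941,40.941) [heading=135, move]
Final: pos=(-26.941,40.941), heading=135, 3 segment(s) drawn

Segment endpoints: x in {-17.749, -11.385, 2.05, 7}, y in {7, 11.95, 25.385, 31.749}
xmin=-17.749, ymin=7, xmax=7, ymax=31.749

Answer: -17.749 7 7 31.749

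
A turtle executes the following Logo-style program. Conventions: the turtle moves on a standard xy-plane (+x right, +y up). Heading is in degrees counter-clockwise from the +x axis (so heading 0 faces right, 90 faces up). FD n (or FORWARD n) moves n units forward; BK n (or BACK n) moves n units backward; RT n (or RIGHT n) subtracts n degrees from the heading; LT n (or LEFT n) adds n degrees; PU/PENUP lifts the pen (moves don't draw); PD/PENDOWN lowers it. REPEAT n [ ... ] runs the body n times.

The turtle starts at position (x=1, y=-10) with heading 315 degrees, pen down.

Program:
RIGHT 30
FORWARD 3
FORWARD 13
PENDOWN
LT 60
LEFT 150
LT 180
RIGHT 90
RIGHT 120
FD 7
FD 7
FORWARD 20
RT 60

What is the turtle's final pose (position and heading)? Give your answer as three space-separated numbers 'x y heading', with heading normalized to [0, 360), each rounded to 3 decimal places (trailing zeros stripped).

Answer: -3.659 7.387 45

Derivation:
Executing turtle program step by step:
Start: pos=(1,-10), heading=315, pen down
RT 30: heading 315 -> 285
FD 3: (1,-10) -> (1.776,-12.898) [heading=285, draw]
FD 13: (1.776,-12.898) -> (5.141,-25.455) [heading=285, draw]
PD: pen down
LT 60: heading 285 -> 345
LT 150: heading 345 -> 135
LT 180: heading 135 -> 315
RT 90: heading 315 -> 225
RT 120: heading 225 -> 105
FD 7: (5.141,-25.455) -> (3.329,-18.693) [heading=105, draw]
FD 7: (3.329,-18.693) -> (1.518,-11.932) [heading=105, draw]
FD 20: (1.518,-11.932) -> (-3.659,7.387) [heading=105, draw]
RT 60: heading 105 -> 45
Final: pos=(-3.659,7.387), heading=45, 5 segment(s) drawn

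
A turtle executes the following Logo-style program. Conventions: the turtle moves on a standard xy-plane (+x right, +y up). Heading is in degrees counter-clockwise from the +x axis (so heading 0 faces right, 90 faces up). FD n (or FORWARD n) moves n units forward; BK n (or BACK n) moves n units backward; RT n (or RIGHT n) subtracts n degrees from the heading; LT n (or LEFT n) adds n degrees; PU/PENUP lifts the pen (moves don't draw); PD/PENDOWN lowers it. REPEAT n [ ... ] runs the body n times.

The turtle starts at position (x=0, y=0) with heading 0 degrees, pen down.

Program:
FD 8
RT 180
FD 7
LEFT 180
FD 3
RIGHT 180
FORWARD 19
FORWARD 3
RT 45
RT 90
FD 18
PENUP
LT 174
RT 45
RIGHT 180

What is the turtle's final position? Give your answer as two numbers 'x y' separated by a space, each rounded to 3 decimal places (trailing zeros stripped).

Answer: -5.272 12.728

Derivation:
Executing turtle program step by step:
Start: pos=(0,0), heading=0, pen down
FD 8: (0,0) -> (8,0) [heading=0, draw]
RT 180: heading 0 -> 180
FD 7: (8,0) -> (1,0) [heading=180, draw]
LT 180: heading 180 -> 0
FD 3: (1,0) -> (4,0) [heading=0, draw]
RT 180: heading 0 -> 180
FD 19: (4,0) -> (-15,0) [heading=180, draw]
FD 3: (-15,0) -> (-18,0) [heading=180, draw]
RT 45: heading 180 -> 135
RT 90: heading 135 -> 45
FD 18: (-18,0) -> (-5.272,12.728) [heading=45, draw]
PU: pen up
LT 174: heading 45 -> 219
RT 45: heading 219 -> 174
RT 180: heading 174 -> 354
Final: pos=(-5.272,12.728), heading=354, 6 segment(s) drawn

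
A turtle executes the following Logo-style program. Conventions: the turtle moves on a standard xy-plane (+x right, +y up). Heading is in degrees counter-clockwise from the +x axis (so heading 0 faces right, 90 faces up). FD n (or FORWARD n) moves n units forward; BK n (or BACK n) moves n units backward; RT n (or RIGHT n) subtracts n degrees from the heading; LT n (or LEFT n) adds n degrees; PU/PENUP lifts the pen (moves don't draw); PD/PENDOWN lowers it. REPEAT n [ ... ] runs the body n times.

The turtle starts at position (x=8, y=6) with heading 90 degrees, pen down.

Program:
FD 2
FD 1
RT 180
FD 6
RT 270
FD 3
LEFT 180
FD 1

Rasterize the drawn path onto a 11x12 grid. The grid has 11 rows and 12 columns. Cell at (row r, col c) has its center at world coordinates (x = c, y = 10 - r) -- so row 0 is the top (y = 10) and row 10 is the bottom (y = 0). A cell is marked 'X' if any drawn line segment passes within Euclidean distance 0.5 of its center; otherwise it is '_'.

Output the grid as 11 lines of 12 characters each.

Answer: ____________
________X___
________X___
________X___
________X___
________X___
________X___
________XXXX
____________
____________
____________

Derivation:
Segment 0: (8,6) -> (8,8)
Segment 1: (8,8) -> (8,9)
Segment 2: (8,9) -> (8,3)
Segment 3: (8,3) -> (11,3)
Segment 4: (11,3) -> (10,3)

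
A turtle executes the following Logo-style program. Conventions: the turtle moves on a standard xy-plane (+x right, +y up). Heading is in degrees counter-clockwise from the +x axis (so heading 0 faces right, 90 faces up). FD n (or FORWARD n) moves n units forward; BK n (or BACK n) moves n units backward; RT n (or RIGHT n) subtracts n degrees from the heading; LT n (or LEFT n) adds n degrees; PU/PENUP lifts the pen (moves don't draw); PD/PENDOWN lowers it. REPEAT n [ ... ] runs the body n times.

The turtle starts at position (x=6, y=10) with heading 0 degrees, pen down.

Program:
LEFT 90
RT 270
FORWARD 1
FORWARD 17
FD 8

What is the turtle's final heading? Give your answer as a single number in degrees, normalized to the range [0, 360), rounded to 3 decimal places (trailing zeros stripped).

Executing turtle program step by step:
Start: pos=(6,10), heading=0, pen down
LT 90: heading 0 -> 90
RT 270: heading 90 -> 180
FD 1: (6,10) -> (5,10) [heading=180, draw]
FD 17: (5,10) -> (-12,10) [heading=180, draw]
FD 8: (-12,10) -> (-20,10) [heading=180, draw]
Final: pos=(-20,10), heading=180, 3 segment(s) drawn

Answer: 180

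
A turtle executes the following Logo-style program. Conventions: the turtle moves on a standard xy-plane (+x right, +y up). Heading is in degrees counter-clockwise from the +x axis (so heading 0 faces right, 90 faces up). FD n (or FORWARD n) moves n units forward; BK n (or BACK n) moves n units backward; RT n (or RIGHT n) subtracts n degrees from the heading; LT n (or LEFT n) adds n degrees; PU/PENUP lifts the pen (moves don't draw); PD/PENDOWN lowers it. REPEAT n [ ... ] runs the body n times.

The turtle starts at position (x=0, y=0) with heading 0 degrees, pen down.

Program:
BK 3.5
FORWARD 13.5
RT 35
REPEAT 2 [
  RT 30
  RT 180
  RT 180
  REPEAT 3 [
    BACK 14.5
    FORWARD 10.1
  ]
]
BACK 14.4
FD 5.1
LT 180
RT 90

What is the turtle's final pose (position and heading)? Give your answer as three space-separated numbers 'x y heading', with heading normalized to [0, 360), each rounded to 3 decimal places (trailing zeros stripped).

Executing turtle program step by step:
Start: pos=(0,0), heading=0, pen down
BK 3.5: (0,0) -> (-3.5,0) [heading=0, draw]
FD 13.5: (-3.5,0) -> (10,0) [heading=0, draw]
RT 35: heading 0 -> 325
REPEAT 2 [
  -- iteration 1/2 --
  RT 30: heading 325 -> 295
  RT 180: heading 295 -> 115
  RT 180: heading 115 -> 295
  REPEAT 3 [
    -- iteration 1/3 --
    BK 14.5: (10,0) -> (3.872,13.141) [heading=295, draw]
    FD 10.1: (3.872,13.141) -> (8.14,3.988) [heading=295, draw]
    -- iteration 2/3 --
    BK 14.5: (8.14,3.988) -> (2.013,17.129) [heading=295, draw]
    FD 10.1: (2.013,17.129) -> (6.281,7.976) [heading=295, draw]
    -- iteration 3/3 --
    BK 14.5: (6.281,7.976) -> (0.153,21.117) [heading=295, draw]
    FD 10.1: (0.153,21.117) -> (4.421,11.963) [heading=295, draw]
  ]
  -- iteration 2/2 --
  RT 30: heading 295 -> 265
  RT 180: heading 265 -> 85
  RT 180: heading 85 -> 265
  REPEAT 3 [
    -- iteration 1/3 --
    BK 14.5: (4.421,11.963) -> (5.685,26.408) [heading=265, draw]
    FD 10.1: (5.685,26.408) -> (4.805,16.347) [heading=265, draw]
    -- iteration 2/3 --
    BK 14.5: (4.805,16.347) -> (6.069,30.791) [heading=265, draw]
    FD 10.1: (6.069,30.791) -> (5.188,20.73) [heading=265, draw]
    -- iteration 3/3 --
    BK 14.5: (5.188,20.73) -> (6.452,35.175) [heading=265, draw]
    FD 10.1: (6.452,35.175) -> (5.572,25.113) [heading=265, draw]
  ]
]
BK 14.4: (5.572,25.113) -> (6.827,39.458) [heading=265, draw]
FD 5.1: (6.827,39.458) -> (6.382,34.378) [heading=265, draw]
LT 180: heading 265 -> 85
RT 90: heading 85 -> 355
Final: pos=(6.382,34.378), heading=355, 16 segment(s) drawn

Answer: 6.382 34.378 355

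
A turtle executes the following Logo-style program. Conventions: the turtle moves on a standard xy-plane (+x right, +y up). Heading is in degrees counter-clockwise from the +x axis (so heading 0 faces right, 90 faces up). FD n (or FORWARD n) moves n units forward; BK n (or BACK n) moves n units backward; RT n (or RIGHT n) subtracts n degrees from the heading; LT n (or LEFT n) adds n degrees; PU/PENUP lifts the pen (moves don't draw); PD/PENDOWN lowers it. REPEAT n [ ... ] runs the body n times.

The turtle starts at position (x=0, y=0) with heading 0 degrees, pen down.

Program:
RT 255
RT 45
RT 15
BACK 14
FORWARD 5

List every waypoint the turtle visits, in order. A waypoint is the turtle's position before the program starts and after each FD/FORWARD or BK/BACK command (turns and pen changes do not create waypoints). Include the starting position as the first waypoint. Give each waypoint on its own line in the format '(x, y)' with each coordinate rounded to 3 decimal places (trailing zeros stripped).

Answer: (0, 0)
(-9.899, -9.899)
(-6.364, -6.364)

Derivation:
Executing turtle program step by step:
Start: pos=(0,0), heading=0, pen down
RT 255: heading 0 -> 105
RT 45: heading 105 -> 60
RT 15: heading 60 -> 45
BK 14: (0,0) -> (-9.899,-9.899) [heading=45, draw]
FD 5: (-9.899,-9.899) -> (-6.364,-6.364) [heading=45, draw]
Final: pos=(-6.364,-6.364), heading=45, 2 segment(s) drawn
Waypoints (3 total):
(0, 0)
(-9.899, -9.899)
(-6.364, -6.364)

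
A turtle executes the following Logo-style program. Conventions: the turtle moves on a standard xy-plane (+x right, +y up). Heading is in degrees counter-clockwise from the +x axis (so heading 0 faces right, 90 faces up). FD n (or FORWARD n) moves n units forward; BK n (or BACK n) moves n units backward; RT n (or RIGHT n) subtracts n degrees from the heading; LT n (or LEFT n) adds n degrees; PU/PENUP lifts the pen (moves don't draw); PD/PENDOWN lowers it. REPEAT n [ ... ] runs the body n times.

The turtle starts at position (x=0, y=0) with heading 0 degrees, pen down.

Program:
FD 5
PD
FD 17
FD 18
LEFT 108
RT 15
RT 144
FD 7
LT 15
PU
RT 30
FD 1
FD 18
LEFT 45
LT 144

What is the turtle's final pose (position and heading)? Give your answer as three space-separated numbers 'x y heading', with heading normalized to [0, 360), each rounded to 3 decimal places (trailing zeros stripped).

Executing turtle program step by step:
Start: pos=(0,0), heading=0, pen down
FD 5: (0,0) -> (5,0) [heading=0, draw]
PD: pen down
FD 17: (5,0) -> (22,0) [heading=0, draw]
FD 18: (22,0) -> (40,0) [heading=0, draw]
LT 108: heading 0 -> 108
RT 15: heading 108 -> 93
RT 144: heading 93 -> 309
FD 7: (40,0) -> (44.405,-5.44) [heading=309, draw]
LT 15: heading 309 -> 324
PU: pen up
RT 30: heading 324 -> 294
FD 1: (44.405,-5.44) -> (44.812,-6.354) [heading=294, move]
FD 18: (44.812,-6.354) -> (52.133,-22.797) [heading=294, move]
LT 45: heading 294 -> 339
LT 144: heading 339 -> 123
Final: pos=(52.133,-22.797), heading=123, 4 segment(s) drawn

Answer: 52.133 -22.797 123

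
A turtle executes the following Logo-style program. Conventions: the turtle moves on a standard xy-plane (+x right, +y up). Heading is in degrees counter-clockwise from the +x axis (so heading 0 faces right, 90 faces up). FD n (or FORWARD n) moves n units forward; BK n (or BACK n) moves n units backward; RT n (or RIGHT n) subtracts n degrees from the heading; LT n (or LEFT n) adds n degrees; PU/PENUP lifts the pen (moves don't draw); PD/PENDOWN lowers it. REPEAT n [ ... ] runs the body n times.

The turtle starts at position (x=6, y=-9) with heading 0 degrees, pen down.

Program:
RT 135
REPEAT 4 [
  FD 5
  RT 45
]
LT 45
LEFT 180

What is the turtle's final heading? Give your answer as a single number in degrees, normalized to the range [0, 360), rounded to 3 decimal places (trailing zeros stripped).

Executing turtle program step by step:
Start: pos=(6,-9), heading=0, pen down
RT 135: heading 0 -> 225
REPEAT 4 [
  -- iteration 1/4 --
  FD 5: (6,-9) -> (2.464,-12.536) [heading=225, draw]
  RT 45: heading 225 -> 180
  -- iteration 2/4 --
  FD 5: (2.464,-12.536) -> (-2.536,-12.536) [heading=180, draw]
  RT 45: heading 180 -> 135
  -- iteration 3/4 --
  FD 5: (-2.536,-12.536) -> (-6.071,-9) [heading=135, draw]
  RT 45: heading 135 -> 90
  -- iteration 4/4 --
  FD 5: (-6.071,-9) -> (-6.071,-4) [heading=90, draw]
  RT 45: heading 90 -> 45
]
LT 45: heading 45 -> 90
LT 180: heading 90 -> 270
Final: pos=(-6.071,-4), heading=270, 4 segment(s) drawn

Answer: 270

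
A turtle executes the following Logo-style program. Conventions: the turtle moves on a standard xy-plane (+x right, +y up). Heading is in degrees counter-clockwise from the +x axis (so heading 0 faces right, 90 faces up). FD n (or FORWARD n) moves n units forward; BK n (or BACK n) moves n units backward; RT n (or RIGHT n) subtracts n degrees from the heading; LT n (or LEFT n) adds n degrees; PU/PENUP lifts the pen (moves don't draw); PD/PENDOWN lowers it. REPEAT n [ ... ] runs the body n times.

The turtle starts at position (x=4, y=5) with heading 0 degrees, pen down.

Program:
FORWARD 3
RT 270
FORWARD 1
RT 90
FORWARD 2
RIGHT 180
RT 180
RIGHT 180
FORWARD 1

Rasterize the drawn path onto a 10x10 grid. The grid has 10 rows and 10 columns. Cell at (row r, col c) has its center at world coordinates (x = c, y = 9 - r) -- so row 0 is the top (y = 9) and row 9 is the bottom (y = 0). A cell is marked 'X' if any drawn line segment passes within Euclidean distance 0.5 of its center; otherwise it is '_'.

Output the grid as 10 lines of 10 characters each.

Answer: __________
__________
__________
_______XXX
____XXXX__
__________
__________
__________
__________
__________

Derivation:
Segment 0: (4,5) -> (7,5)
Segment 1: (7,5) -> (7,6)
Segment 2: (7,6) -> (9,6)
Segment 3: (9,6) -> (8,6)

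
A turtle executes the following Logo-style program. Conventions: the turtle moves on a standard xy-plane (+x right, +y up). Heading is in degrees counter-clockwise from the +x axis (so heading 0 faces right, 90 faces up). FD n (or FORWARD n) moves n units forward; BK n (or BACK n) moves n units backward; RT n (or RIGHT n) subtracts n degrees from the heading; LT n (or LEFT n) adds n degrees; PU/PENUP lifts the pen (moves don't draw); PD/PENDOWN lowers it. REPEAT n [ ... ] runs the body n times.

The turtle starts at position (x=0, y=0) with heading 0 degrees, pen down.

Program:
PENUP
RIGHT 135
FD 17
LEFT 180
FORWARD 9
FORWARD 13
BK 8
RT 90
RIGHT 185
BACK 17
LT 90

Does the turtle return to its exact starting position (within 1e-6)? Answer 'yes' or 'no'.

Answer: no

Derivation:
Executing turtle program step by step:
Start: pos=(0,0), heading=0, pen down
PU: pen up
RT 135: heading 0 -> 225
FD 17: (0,0) -> (-12.021,-12.021) [heading=225, move]
LT 180: heading 225 -> 45
FD 9: (-12.021,-12.021) -> (-5.657,-5.657) [heading=45, move]
FD 13: (-5.657,-5.657) -> (3.536,3.536) [heading=45, move]
BK 8: (3.536,3.536) -> (-2.121,-2.121) [heading=45, move]
RT 90: heading 45 -> 315
RT 185: heading 315 -> 130
BK 17: (-2.121,-2.121) -> (8.806,-15.144) [heading=130, move]
LT 90: heading 130 -> 220
Final: pos=(8.806,-15.144), heading=220, 0 segment(s) drawn

Start position: (0, 0)
Final position: (8.806, -15.144)
Distance = 17.518; >= 1e-6 -> NOT closed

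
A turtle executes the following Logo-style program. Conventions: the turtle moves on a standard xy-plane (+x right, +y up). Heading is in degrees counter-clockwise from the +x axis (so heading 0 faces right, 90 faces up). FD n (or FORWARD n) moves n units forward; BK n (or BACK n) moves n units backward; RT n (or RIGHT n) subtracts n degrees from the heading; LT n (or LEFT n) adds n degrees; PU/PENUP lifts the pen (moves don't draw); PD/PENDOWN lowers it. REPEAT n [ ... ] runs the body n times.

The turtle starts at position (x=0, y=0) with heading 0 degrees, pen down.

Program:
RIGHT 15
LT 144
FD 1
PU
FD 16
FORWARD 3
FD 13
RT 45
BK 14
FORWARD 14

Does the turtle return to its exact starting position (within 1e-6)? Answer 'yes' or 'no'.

Answer: no

Derivation:
Executing turtle program step by step:
Start: pos=(0,0), heading=0, pen down
RT 15: heading 0 -> 345
LT 144: heading 345 -> 129
FD 1: (0,0) -> (-0.629,0.777) [heading=129, draw]
PU: pen up
FD 16: (-0.629,0.777) -> (-10.698,13.211) [heading=129, move]
FD 3: (-10.698,13.211) -> (-12.586,15.543) [heading=129, move]
FD 13: (-12.586,15.543) -> (-20.768,25.646) [heading=129, move]
RT 45: heading 129 -> 84
BK 14: (-20.768,25.646) -> (-22.231,11.723) [heading=84, move]
FD 14: (-22.231,11.723) -> (-20.768,25.646) [heading=84, move]
Final: pos=(-20.768,25.646), heading=84, 1 segment(s) drawn

Start position: (0, 0)
Final position: (-20.768, 25.646)
Distance = 33; >= 1e-6 -> NOT closed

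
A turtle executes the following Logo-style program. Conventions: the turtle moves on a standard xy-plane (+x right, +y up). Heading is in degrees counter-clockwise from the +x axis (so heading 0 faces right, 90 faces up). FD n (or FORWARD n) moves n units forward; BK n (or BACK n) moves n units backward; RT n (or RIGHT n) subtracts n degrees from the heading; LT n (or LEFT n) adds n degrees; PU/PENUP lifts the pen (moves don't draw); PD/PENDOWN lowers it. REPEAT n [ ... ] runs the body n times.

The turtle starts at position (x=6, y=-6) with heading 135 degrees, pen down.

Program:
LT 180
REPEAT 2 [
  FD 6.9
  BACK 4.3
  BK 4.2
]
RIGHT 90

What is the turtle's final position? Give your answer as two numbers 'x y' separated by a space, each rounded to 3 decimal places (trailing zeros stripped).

Answer: 3.737 -3.737

Derivation:
Executing turtle program step by step:
Start: pos=(6,-6), heading=135, pen down
LT 180: heading 135 -> 315
REPEAT 2 [
  -- iteration 1/2 --
  FD 6.9: (6,-6) -> (10.879,-10.879) [heading=315, draw]
  BK 4.3: (10.879,-10.879) -> (7.838,-7.838) [heading=315, draw]
  BK 4.2: (7.838,-7.838) -> (4.869,-4.869) [heading=315, draw]
  -- iteration 2/2 --
  FD 6.9: (4.869,-4.869) -> (9.748,-9.748) [heading=315, draw]
  BK 4.3: (9.748,-9.748) -> (6.707,-6.707) [heading=315, draw]
  BK 4.2: (6.707,-6.707) -> (3.737,-3.737) [heading=315, draw]
]
RT 90: heading 315 -> 225
Final: pos=(3.737,-3.737), heading=225, 6 segment(s) drawn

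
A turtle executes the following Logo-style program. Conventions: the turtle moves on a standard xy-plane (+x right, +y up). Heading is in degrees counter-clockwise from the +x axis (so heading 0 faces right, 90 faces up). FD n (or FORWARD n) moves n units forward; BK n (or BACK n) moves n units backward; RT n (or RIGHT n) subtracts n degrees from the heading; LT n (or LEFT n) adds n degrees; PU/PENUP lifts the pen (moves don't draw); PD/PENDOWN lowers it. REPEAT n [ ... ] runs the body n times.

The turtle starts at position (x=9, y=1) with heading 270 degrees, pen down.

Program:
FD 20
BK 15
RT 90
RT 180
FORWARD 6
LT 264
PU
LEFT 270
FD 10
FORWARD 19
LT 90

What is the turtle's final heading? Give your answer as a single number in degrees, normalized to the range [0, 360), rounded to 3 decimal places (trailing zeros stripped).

Executing turtle program step by step:
Start: pos=(9,1), heading=270, pen down
FD 20: (9,1) -> (9,-19) [heading=270, draw]
BK 15: (9,-19) -> (9,-4) [heading=270, draw]
RT 90: heading 270 -> 180
RT 180: heading 180 -> 0
FD 6: (9,-4) -> (15,-4) [heading=0, draw]
LT 264: heading 0 -> 264
PU: pen up
LT 270: heading 264 -> 174
FD 10: (15,-4) -> (5.055,-2.955) [heading=174, move]
FD 19: (5.055,-2.955) -> (-13.841,-0.969) [heading=174, move]
LT 90: heading 174 -> 264
Final: pos=(-13.841,-0.969), heading=264, 3 segment(s) drawn

Answer: 264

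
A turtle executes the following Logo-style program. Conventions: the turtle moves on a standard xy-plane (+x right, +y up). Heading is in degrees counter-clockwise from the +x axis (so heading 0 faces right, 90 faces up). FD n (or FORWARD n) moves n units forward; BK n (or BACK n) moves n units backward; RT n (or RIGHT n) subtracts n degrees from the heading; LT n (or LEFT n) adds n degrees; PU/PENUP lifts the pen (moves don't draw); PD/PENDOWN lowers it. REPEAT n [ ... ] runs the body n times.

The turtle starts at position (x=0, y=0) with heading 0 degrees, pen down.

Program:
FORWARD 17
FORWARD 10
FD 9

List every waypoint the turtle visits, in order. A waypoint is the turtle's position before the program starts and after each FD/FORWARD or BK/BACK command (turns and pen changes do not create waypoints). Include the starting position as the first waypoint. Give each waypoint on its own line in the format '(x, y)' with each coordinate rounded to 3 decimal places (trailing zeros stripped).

Executing turtle program step by step:
Start: pos=(0,0), heading=0, pen down
FD 17: (0,0) -> (17,0) [heading=0, draw]
FD 10: (17,0) -> (27,0) [heading=0, draw]
FD 9: (27,0) -> (36,0) [heading=0, draw]
Final: pos=(36,0), heading=0, 3 segment(s) drawn
Waypoints (4 total):
(0, 0)
(17, 0)
(27, 0)
(36, 0)

Answer: (0, 0)
(17, 0)
(27, 0)
(36, 0)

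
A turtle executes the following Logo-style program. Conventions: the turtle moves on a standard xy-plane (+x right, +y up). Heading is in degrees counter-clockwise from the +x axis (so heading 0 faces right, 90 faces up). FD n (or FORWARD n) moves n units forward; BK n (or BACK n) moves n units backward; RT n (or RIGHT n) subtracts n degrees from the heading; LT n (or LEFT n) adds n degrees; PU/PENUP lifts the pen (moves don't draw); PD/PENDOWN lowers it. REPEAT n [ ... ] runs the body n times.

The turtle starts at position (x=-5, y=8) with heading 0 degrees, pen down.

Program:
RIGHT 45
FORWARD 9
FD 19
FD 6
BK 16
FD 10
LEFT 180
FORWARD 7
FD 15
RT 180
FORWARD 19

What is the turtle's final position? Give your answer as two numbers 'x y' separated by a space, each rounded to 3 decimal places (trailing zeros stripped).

Answer: 12.678 -9.678

Derivation:
Executing turtle program step by step:
Start: pos=(-5,8), heading=0, pen down
RT 45: heading 0 -> 315
FD 9: (-5,8) -> (1.364,1.636) [heading=315, draw]
FD 19: (1.364,1.636) -> (14.799,-11.799) [heading=315, draw]
FD 6: (14.799,-11.799) -> (19.042,-16.042) [heading=315, draw]
BK 16: (19.042,-16.042) -> (7.728,-4.728) [heading=315, draw]
FD 10: (7.728,-4.728) -> (14.799,-11.799) [heading=315, draw]
LT 180: heading 315 -> 135
FD 7: (14.799,-11.799) -> (9.849,-6.849) [heading=135, draw]
FD 15: (9.849,-6.849) -> (-0.757,3.757) [heading=135, draw]
RT 180: heading 135 -> 315
FD 19: (-0.757,3.757) -> (12.678,-9.678) [heading=315, draw]
Final: pos=(12.678,-9.678), heading=315, 8 segment(s) drawn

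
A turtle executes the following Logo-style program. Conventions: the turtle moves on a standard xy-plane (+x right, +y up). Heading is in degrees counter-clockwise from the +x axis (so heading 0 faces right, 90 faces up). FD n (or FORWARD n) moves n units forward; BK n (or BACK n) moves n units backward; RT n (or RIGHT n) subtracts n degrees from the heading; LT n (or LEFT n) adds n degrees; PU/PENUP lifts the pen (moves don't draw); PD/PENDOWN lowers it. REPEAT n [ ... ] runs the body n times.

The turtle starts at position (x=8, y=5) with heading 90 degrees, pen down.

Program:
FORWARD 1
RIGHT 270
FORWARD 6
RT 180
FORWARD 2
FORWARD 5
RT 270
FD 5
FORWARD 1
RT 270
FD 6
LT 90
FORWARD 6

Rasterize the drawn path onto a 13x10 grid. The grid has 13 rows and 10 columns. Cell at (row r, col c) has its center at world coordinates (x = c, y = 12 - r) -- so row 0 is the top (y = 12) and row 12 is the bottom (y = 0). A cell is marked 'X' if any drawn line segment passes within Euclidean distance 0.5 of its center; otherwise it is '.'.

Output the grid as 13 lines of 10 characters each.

Answer: ...XXXXXXX
...X.....X
...X.....X
...X.....X
...X.....X
...X.....X
..XXXXXXXX
........X.
..........
..........
..........
..........
..........

Derivation:
Segment 0: (8,5) -> (8,6)
Segment 1: (8,6) -> (2,6)
Segment 2: (2,6) -> (4,6)
Segment 3: (4,6) -> (9,6)
Segment 4: (9,6) -> (9,11)
Segment 5: (9,11) -> (9,12)
Segment 6: (9,12) -> (3,12)
Segment 7: (3,12) -> (3,6)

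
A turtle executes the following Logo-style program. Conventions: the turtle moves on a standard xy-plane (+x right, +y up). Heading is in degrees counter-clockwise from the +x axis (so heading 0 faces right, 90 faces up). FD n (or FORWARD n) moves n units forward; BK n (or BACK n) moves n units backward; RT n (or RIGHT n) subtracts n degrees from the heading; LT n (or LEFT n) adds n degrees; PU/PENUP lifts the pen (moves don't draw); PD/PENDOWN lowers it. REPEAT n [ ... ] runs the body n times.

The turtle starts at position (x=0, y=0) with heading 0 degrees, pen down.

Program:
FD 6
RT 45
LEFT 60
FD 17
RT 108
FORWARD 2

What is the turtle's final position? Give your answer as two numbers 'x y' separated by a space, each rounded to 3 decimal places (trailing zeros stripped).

Answer: 22.316 2.403

Derivation:
Executing turtle program step by step:
Start: pos=(0,0), heading=0, pen down
FD 6: (0,0) -> (6,0) [heading=0, draw]
RT 45: heading 0 -> 315
LT 60: heading 315 -> 15
FD 17: (6,0) -> (22.421,4.4) [heading=15, draw]
RT 108: heading 15 -> 267
FD 2: (22.421,4.4) -> (22.316,2.403) [heading=267, draw]
Final: pos=(22.316,2.403), heading=267, 3 segment(s) drawn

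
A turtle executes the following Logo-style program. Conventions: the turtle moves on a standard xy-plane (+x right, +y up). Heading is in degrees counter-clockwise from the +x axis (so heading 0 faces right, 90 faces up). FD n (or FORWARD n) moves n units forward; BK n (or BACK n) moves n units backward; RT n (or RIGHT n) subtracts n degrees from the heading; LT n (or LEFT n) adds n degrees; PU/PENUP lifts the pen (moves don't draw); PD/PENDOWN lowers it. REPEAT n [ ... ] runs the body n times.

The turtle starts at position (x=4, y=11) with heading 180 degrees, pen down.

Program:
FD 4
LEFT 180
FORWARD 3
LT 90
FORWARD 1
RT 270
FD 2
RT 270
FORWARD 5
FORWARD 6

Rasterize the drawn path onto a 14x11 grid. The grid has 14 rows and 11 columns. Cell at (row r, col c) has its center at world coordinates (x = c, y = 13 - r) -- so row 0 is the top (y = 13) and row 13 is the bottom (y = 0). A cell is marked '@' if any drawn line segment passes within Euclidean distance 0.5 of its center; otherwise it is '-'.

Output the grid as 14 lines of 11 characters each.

Answer: -----------
-@@@-------
@@@@@------
-@---------
-@---------
-@---------
-@---------
-@---------
-@---------
-@---------
-@---------
-@---------
-@---------
-----------

Derivation:
Segment 0: (4,11) -> (0,11)
Segment 1: (0,11) -> (3,11)
Segment 2: (3,11) -> (3,12)
Segment 3: (3,12) -> (1,12)
Segment 4: (1,12) -> (1,7)
Segment 5: (1,7) -> (1,1)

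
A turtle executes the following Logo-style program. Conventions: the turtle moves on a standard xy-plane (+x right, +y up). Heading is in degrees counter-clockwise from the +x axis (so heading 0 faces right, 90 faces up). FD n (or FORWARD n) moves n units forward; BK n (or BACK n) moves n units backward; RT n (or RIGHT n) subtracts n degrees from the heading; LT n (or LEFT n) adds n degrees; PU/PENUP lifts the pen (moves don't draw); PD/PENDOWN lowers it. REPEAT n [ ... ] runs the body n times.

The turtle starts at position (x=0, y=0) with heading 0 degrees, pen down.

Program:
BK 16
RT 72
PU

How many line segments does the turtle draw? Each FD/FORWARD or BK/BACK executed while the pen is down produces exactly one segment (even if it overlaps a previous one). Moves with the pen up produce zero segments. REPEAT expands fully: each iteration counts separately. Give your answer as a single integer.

Answer: 1

Derivation:
Executing turtle program step by step:
Start: pos=(0,0), heading=0, pen down
BK 16: (0,0) -> (-16,0) [heading=0, draw]
RT 72: heading 0 -> 288
PU: pen up
Final: pos=(-16,0), heading=288, 1 segment(s) drawn
Segments drawn: 1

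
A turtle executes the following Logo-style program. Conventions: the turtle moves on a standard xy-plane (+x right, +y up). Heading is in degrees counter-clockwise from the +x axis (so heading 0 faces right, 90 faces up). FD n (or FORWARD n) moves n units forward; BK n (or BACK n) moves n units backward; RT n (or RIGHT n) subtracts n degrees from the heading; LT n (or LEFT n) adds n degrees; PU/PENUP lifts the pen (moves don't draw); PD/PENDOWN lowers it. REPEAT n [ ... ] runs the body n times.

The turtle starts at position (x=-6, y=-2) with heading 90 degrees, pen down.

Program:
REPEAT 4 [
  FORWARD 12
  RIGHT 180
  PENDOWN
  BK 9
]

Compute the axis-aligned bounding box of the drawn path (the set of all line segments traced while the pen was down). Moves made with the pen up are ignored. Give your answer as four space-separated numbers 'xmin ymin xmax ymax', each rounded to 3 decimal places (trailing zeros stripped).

Executing turtle program step by step:
Start: pos=(-6,-2), heading=90, pen down
REPEAT 4 [
  -- iteration 1/4 --
  FD 12: (-6,-2) -> (-6,10) [heading=90, draw]
  RT 180: heading 90 -> 270
  PD: pen down
  BK 9: (-6,10) -> (-6,19) [heading=270, draw]
  -- iteration 2/4 --
  FD 12: (-6,19) -> (-6,7) [heading=270, draw]
  RT 180: heading 270 -> 90
  PD: pen down
  BK 9: (-6,7) -> (-6,-2) [heading=90, draw]
  -- iteration 3/4 --
  FD 12: (-6,-2) -> (-6,10) [heading=90, draw]
  RT 180: heading 90 -> 270
  PD: pen down
  BK 9: (-6,10) -> (-6,19) [heading=270, draw]
  -- iteration 4/4 --
  FD 12: (-6,19) -> (-6,7) [heading=270, draw]
  RT 180: heading 270 -> 90
  PD: pen down
  BK 9: (-6,7) -> (-6,-2) [heading=90, draw]
]
Final: pos=(-6,-2), heading=90, 8 segment(s) drawn

Segment endpoints: x in {-6, -6, -6, -6, -6, -6}, y in {-2, 7, 10, 19}
xmin=-6, ymin=-2, xmax=-6, ymax=19

Answer: -6 -2 -6 19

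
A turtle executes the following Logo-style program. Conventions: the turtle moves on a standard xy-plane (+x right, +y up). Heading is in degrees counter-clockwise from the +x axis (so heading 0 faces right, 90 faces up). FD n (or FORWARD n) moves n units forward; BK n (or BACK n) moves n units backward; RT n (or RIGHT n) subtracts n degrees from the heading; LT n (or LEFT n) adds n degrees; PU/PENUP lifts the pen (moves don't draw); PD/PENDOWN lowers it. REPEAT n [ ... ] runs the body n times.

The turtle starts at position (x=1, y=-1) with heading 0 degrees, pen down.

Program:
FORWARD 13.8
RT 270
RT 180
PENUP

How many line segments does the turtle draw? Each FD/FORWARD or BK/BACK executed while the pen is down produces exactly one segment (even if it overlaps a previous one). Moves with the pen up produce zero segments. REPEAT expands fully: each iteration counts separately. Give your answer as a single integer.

Answer: 1

Derivation:
Executing turtle program step by step:
Start: pos=(1,-1), heading=0, pen down
FD 13.8: (1,-1) -> (14.8,-1) [heading=0, draw]
RT 270: heading 0 -> 90
RT 180: heading 90 -> 270
PU: pen up
Final: pos=(14.8,-1), heading=270, 1 segment(s) drawn
Segments drawn: 1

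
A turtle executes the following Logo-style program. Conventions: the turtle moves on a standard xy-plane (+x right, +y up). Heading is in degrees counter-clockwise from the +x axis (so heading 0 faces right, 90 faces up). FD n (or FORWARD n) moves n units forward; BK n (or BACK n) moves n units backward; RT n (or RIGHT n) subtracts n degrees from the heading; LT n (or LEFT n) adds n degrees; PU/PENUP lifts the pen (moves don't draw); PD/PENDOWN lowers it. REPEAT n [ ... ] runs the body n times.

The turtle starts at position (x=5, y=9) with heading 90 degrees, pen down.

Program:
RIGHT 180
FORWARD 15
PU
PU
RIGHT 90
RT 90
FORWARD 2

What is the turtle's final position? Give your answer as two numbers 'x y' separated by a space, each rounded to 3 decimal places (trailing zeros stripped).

Executing turtle program step by step:
Start: pos=(5,9), heading=90, pen down
RT 180: heading 90 -> 270
FD 15: (5,9) -> (5,-6) [heading=270, draw]
PU: pen up
PU: pen up
RT 90: heading 270 -> 180
RT 90: heading 180 -> 90
FD 2: (5,-6) -> (5,-4) [heading=90, move]
Final: pos=(5,-4), heading=90, 1 segment(s) drawn

Answer: 5 -4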